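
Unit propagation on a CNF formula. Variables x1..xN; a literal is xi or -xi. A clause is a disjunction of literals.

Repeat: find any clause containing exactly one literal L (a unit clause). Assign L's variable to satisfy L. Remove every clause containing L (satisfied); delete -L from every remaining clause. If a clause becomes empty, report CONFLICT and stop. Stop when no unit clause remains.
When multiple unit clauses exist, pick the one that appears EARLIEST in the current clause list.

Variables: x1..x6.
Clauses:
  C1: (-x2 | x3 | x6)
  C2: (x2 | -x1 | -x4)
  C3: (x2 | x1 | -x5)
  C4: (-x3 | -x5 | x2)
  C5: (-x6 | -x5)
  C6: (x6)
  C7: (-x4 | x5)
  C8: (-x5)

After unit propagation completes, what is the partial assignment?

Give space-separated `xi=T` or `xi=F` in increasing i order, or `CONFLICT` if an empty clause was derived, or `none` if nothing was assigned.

unit clause [6] forces x6=T; simplify:
  drop -6 from [-6, -5] -> [-5]
  satisfied 2 clause(s); 6 remain; assigned so far: [6]
unit clause [-5] forces x5=F; simplify:
  drop 5 from [-4, 5] -> [-4]
  satisfied 4 clause(s); 2 remain; assigned so far: [5, 6]
unit clause [-4] forces x4=F; simplify:
  satisfied 2 clause(s); 0 remain; assigned so far: [4, 5, 6]

Answer: x4=F x5=F x6=T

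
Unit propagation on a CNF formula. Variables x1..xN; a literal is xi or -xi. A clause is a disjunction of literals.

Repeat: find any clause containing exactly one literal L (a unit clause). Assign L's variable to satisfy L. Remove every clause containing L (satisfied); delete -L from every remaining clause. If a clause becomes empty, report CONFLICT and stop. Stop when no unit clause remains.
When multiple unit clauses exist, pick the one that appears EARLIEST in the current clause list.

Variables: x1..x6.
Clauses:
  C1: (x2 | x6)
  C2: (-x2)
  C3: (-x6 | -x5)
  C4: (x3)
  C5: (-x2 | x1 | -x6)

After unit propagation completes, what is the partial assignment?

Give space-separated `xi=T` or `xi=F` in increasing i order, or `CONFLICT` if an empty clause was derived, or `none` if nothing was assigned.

Answer: x2=F x3=T x5=F x6=T

Derivation:
unit clause [-2] forces x2=F; simplify:
  drop 2 from [2, 6] -> [6]
  satisfied 2 clause(s); 3 remain; assigned so far: [2]
unit clause [6] forces x6=T; simplify:
  drop -6 from [-6, -5] -> [-5]
  satisfied 1 clause(s); 2 remain; assigned so far: [2, 6]
unit clause [-5] forces x5=F; simplify:
  satisfied 1 clause(s); 1 remain; assigned so far: [2, 5, 6]
unit clause [3] forces x3=T; simplify:
  satisfied 1 clause(s); 0 remain; assigned so far: [2, 3, 5, 6]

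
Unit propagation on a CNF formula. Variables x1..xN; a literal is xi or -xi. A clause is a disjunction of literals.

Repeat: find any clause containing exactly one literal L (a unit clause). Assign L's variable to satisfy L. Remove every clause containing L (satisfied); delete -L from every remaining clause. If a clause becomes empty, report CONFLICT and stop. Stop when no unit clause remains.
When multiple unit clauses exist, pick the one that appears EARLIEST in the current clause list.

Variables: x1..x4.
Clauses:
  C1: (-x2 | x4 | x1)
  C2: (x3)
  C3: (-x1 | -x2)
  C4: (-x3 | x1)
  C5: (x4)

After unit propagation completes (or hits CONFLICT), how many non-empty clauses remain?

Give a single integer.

Answer: 0

Derivation:
unit clause [3] forces x3=T; simplify:
  drop -3 from [-3, 1] -> [1]
  satisfied 1 clause(s); 4 remain; assigned so far: [3]
unit clause [1] forces x1=T; simplify:
  drop -1 from [-1, -2] -> [-2]
  satisfied 2 clause(s); 2 remain; assigned so far: [1, 3]
unit clause [-2] forces x2=F; simplify:
  satisfied 1 clause(s); 1 remain; assigned so far: [1, 2, 3]
unit clause [4] forces x4=T; simplify:
  satisfied 1 clause(s); 0 remain; assigned so far: [1, 2, 3, 4]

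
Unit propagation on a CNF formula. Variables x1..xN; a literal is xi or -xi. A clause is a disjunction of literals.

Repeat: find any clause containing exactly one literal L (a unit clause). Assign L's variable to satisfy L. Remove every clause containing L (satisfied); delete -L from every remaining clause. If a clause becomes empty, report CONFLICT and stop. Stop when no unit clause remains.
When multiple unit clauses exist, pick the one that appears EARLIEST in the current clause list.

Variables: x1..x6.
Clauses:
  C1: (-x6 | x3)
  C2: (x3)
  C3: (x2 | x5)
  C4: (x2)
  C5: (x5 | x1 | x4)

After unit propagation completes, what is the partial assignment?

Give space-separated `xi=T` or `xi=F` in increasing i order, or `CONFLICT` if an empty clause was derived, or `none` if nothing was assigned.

Answer: x2=T x3=T

Derivation:
unit clause [3] forces x3=T; simplify:
  satisfied 2 clause(s); 3 remain; assigned so far: [3]
unit clause [2] forces x2=T; simplify:
  satisfied 2 clause(s); 1 remain; assigned so far: [2, 3]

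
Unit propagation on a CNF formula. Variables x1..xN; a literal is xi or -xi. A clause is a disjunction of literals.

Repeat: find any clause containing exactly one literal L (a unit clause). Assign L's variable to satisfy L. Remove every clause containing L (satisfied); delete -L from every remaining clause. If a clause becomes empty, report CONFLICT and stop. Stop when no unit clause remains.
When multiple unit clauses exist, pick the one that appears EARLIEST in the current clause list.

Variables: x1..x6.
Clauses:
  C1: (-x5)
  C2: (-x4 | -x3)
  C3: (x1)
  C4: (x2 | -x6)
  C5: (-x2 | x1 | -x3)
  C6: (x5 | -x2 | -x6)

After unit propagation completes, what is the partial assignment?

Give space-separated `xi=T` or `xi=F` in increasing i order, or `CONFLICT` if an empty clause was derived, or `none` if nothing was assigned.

unit clause [-5] forces x5=F; simplify:
  drop 5 from [5, -2, -6] -> [-2, -6]
  satisfied 1 clause(s); 5 remain; assigned so far: [5]
unit clause [1] forces x1=T; simplify:
  satisfied 2 clause(s); 3 remain; assigned so far: [1, 5]

Answer: x1=T x5=F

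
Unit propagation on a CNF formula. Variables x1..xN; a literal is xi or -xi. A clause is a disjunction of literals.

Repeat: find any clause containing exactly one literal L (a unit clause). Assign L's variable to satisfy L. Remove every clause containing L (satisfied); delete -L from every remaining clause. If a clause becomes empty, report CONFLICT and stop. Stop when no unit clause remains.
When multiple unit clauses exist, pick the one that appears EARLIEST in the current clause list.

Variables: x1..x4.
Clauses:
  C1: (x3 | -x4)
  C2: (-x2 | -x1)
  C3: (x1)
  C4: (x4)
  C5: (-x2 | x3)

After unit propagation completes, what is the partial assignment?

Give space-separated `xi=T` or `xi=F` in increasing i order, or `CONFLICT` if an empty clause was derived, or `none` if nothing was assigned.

Answer: x1=T x2=F x3=T x4=T

Derivation:
unit clause [1] forces x1=T; simplify:
  drop -1 from [-2, -1] -> [-2]
  satisfied 1 clause(s); 4 remain; assigned so far: [1]
unit clause [-2] forces x2=F; simplify:
  satisfied 2 clause(s); 2 remain; assigned so far: [1, 2]
unit clause [4] forces x4=T; simplify:
  drop -4 from [3, -4] -> [3]
  satisfied 1 clause(s); 1 remain; assigned so far: [1, 2, 4]
unit clause [3] forces x3=T; simplify:
  satisfied 1 clause(s); 0 remain; assigned so far: [1, 2, 3, 4]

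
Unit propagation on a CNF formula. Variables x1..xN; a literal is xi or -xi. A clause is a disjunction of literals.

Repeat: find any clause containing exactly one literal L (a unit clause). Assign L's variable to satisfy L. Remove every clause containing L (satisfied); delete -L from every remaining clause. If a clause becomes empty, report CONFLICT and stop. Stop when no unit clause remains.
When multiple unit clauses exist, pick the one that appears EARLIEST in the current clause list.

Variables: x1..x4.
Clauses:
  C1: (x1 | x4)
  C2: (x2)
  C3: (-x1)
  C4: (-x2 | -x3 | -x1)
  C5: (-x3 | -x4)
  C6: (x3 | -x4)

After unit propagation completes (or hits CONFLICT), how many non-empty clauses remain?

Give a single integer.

unit clause [2] forces x2=T; simplify:
  drop -2 from [-2, -3, -1] -> [-3, -1]
  satisfied 1 clause(s); 5 remain; assigned so far: [2]
unit clause [-1] forces x1=F; simplify:
  drop 1 from [1, 4] -> [4]
  satisfied 2 clause(s); 3 remain; assigned so far: [1, 2]
unit clause [4] forces x4=T; simplify:
  drop -4 from [-3, -4] -> [-3]
  drop -4 from [3, -4] -> [3]
  satisfied 1 clause(s); 2 remain; assigned so far: [1, 2, 4]
unit clause [-3] forces x3=F; simplify:
  drop 3 from [3] -> [] (empty!)
  satisfied 1 clause(s); 1 remain; assigned so far: [1, 2, 3, 4]
CONFLICT (empty clause)

Answer: 0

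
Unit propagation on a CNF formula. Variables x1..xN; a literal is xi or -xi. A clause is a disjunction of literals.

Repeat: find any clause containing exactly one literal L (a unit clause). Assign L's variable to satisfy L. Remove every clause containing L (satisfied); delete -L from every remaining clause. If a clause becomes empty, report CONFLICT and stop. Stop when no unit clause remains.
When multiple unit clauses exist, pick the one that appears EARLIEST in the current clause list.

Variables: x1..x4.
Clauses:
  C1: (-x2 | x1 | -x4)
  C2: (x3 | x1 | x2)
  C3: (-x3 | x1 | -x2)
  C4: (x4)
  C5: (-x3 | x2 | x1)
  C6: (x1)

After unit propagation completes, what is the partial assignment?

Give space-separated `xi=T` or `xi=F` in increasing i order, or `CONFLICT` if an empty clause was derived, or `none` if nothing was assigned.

Answer: x1=T x4=T

Derivation:
unit clause [4] forces x4=T; simplify:
  drop -4 from [-2, 1, -4] -> [-2, 1]
  satisfied 1 clause(s); 5 remain; assigned so far: [4]
unit clause [1] forces x1=T; simplify:
  satisfied 5 clause(s); 0 remain; assigned so far: [1, 4]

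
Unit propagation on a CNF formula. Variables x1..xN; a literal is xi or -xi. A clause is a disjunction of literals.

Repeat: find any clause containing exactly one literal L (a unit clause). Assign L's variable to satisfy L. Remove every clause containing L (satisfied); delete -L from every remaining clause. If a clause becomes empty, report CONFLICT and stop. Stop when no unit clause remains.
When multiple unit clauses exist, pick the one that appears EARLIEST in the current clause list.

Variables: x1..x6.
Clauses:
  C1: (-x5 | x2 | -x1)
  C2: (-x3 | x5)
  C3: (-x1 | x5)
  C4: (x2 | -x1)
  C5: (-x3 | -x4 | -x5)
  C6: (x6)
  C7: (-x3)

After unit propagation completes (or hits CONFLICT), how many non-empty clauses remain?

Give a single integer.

Answer: 3

Derivation:
unit clause [6] forces x6=T; simplify:
  satisfied 1 clause(s); 6 remain; assigned so far: [6]
unit clause [-3] forces x3=F; simplify:
  satisfied 3 clause(s); 3 remain; assigned so far: [3, 6]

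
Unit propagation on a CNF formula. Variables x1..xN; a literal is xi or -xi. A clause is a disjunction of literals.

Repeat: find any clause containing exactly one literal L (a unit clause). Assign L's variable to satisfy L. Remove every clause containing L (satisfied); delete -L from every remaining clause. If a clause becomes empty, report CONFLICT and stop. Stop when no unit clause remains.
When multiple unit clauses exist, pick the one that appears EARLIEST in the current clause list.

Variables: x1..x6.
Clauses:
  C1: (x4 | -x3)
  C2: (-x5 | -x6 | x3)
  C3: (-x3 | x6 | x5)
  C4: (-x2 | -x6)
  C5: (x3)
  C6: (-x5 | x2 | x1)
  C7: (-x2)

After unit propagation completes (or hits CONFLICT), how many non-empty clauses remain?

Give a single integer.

Answer: 2

Derivation:
unit clause [3] forces x3=T; simplify:
  drop -3 from [4, -3] -> [4]
  drop -3 from [-3, 6, 5] -> [6, 5]
  satisfied 2 clause(s); 5 remain; assigned so far: [3]
unit clause [4] forces x4=T; simplify:
  satisfied 1 clause(s); 4 remain; assigned so far: [3, 4]
unit clause [-2] forces x2=F; simplify:
  drop 2 from [-5, 2, 1] -> [-5, 1]
  satisfied 2 clause(s); 2 remain; assigned so far: [2, 3, 4]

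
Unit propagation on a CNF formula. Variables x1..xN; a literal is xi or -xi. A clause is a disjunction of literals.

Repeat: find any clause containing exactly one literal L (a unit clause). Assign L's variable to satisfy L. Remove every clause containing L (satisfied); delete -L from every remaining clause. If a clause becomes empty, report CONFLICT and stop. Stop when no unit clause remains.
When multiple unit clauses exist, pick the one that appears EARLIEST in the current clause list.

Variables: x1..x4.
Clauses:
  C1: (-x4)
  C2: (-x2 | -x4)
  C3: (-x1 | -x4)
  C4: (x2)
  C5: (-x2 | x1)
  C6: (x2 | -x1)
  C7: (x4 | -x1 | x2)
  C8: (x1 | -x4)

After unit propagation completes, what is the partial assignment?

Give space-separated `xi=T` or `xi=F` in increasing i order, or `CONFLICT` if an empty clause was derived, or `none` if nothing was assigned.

unit clause [-4] forces x4=F; simplify:
  drop 4 from [4, -1, 2] -> [-1, 2]
  satisfied 4 clause(s); 4 remain; assigned so far: [4]
unit clause [2] forces x2=T; simplify:
  drop -2 from [-2, 1] -> [1]
  satisfied 3 clause(s); 1 remain; assigned so far: [2, 4]
unit clause [1] forces x1=T; simplify:
  satisfied 1 clause(s); 0 remain; assigned so far: [1, 2, 4]

Answer: x1=T x2=T x4=F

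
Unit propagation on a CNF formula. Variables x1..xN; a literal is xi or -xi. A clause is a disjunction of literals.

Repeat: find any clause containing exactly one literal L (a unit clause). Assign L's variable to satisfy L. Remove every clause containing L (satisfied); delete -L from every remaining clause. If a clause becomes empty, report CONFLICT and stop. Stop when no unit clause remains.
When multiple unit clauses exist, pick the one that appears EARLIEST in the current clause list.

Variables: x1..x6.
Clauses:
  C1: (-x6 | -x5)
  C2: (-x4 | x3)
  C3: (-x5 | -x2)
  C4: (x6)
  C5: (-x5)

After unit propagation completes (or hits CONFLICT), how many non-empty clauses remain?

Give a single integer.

unit clause [6] forces x6=T; simplify:
  drop -6 from [-6, -5] -> [-5]
  satisfied 1 clause(s); 4 remain; assigned so far: [6]
unit clause [-5] forces x5=F; simplify:
  satisfied 3 clause(s); 1 remain; assigned so far: [5, 6]

Answer: 1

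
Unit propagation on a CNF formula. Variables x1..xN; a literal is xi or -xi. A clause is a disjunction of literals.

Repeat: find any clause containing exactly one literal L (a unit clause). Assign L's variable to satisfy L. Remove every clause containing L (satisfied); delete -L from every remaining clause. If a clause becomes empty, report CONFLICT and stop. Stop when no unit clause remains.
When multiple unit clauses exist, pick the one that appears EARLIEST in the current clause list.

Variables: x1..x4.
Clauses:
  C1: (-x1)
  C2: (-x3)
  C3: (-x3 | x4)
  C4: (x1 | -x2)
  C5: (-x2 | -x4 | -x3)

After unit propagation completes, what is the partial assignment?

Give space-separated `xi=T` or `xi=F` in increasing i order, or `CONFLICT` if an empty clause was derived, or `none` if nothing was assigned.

Answer: x1=F x2=F x3=F

Derivation:
unit clause [-1] forces x1=F; simplify:
  drop 1 from [1, -2] -> [-2]
  satisfied 1 clause(s); 4 remain; assigned so far: [1]
unit clause [-3] forces x3=F; simplify:
  satisfied 3 clause(s); 1 remain; assigned so far: [1, 3]
unit clause [-2] forces x2=F; simplify:
  satisfied 1 clause(s); 0 remain; assigned so far: [1, 2, 3]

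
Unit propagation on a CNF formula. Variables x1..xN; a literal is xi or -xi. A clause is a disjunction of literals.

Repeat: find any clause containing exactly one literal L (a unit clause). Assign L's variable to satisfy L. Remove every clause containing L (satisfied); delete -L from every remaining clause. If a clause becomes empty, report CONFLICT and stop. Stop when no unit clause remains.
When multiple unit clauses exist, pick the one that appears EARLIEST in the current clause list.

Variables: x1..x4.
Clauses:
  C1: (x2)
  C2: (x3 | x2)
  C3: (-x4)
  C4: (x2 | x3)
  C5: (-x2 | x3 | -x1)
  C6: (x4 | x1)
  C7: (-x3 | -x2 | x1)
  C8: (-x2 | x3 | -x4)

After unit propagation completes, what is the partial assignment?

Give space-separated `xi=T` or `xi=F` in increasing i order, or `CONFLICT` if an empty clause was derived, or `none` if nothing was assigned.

Answer: x1=T x2=T x3=T x4=F

Derivation:
unit clause [2] forces x2=T; simplify:
  drop -2 from [-2, 3, -1] -> [3, -1]
  drop -2 from [-3, -2, 1] -> [-3, 1]
  drop -2 from [-2, 3, -4] -> [3, -4]
  satisfied 3 clause(s); 5 remain; assigned so far: [2]
unit clause [-4] forces x4=F; simplify:
  drop 4 from [4, 1] -> [1]
  satisfied 2 clause(s); 3 remain; assigned so far: [2, 4]
unit clause [1] forces x1=T; simplify:
  drop -1 from [3, -1] -> [3]
  satisfied 2 clause(s); 1 remain; assigned so far: [1, 2, 4]
unit clause [3] forces x3=T; simplify:
  satisfied 1 clause(s); 0 remain; assigned so far: [1, 2, 3, 4]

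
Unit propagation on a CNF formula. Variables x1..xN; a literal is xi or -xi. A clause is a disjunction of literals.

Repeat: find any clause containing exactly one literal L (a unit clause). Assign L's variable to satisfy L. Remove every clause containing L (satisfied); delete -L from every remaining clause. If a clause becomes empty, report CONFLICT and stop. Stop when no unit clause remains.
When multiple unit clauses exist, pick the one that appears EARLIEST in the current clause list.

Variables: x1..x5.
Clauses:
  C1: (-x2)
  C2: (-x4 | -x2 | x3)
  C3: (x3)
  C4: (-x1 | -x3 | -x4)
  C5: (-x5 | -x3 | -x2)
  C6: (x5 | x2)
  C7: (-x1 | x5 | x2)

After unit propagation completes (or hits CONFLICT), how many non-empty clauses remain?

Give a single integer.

unit clause [-2] forces x2=F; simplify:
  drop 2 from [5, 2] -> [5]
  drop 2 from [-1, 5, 2] -> [-1, 5]
  satisfied 3 clause(s); 4 remain; assigned so far: [2]
unit clause [3] forces x3=T; simplify:
  drop -3 from [-1, -3, -4] -> [-1, -4]
  satisfied 1 clause(s); 3 remain; assigned so far: [2, 3]
unit clause [5] forces x5=T; simplify:
  satisfied 2 clause(s); 1 remain; assigned so far: [2, 3, 5]

Answer: 1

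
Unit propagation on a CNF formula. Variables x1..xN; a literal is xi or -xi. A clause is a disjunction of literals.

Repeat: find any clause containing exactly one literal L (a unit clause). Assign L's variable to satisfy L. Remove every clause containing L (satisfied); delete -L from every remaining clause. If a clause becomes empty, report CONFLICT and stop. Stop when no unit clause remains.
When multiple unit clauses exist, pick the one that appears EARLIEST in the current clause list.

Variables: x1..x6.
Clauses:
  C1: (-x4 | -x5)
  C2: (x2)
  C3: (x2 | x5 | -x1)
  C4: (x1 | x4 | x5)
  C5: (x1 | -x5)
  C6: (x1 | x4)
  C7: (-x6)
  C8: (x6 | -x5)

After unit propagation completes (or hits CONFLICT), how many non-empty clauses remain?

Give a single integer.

Answer: 2

Derivation:
unit clause [2] forces x2=T; simplify:
  satisfied 2 clause(s); 6 remain; assigned so far: [2]
unit clause [-6] forces x6=F; simplify:
  drop 6 from [6, -5] -> [-5]
  satisfied 1 clause(s); 5 remain; assigned so far: [2, 6]
unit clause [-5] forces x5=F; simplify:
  drop 5 from [1, 4, 5] -> [1, 4]
  satisfied 3 clause(s); 2 remain; assigned so far: [2, 5, 6]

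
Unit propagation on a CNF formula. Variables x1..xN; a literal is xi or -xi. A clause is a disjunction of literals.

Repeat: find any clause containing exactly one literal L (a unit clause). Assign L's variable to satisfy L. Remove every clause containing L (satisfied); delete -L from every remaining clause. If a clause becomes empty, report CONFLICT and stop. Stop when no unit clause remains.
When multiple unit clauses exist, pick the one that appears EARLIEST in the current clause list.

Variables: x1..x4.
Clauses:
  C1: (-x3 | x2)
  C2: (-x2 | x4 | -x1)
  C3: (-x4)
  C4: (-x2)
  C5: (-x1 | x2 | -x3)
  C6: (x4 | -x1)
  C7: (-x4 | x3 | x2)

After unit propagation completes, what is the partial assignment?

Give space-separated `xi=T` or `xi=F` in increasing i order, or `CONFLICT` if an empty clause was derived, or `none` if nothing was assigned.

unit clause [-4] forces x4=F; simplify:
  drop 4 from [-2, 4, -1] -> [-2, -1]
  drop 4 from [4, -1] -> [-1]
  satisfied 2 clause(s); 5 remain; assigned so far: [4]
unit clause [-2] forces x2=F; simplify:
  drop 2 from [-3, 2] -> [-3]
  drop 2 from [-1, 2, -3] -> [-1, -3]
  satisfied 2 clause(s); 3 remain; assigned so far: [2, 4]
unit clause [-3] forces x3=F; simplify:
  satisfied 2 clause(s); 1 remain; assigned so far: [2, 3, 4]
unit clause [-1] forces x1=F; simplify:
  satisfied 1 clause(s); 0 remain; assigned so far: [1, 2, 3, 4]

Answer: x1=F x2=F x3=F x4=F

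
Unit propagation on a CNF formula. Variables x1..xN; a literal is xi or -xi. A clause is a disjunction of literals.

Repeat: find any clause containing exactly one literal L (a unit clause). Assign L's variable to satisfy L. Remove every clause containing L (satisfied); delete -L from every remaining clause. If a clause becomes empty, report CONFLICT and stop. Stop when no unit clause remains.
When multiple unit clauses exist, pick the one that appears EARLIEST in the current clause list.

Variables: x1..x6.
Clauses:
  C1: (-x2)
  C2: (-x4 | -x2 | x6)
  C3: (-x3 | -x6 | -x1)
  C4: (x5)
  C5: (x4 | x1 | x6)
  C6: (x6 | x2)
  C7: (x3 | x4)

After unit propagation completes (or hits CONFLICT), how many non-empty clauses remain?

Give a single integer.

unit clause [-2] forces x2=F; simplify:
  drop 2 from [6, 2] -> [6]
  satisfied 2 clause(s); 5 remain; assigned so far: [2]
unit clause [5] forces x5=T; simplify:
  satisfied 1 clause(s); 4 remain; assigned so far: [2, 5]
unit clause [6] forces x6=T; simplify:
  drop -6 from [-3, -6, -1] -> [-3, -1]
  satisfied 2 clause(s); 2 remain; assigned so far: [2, 5, 6]

Answer: 2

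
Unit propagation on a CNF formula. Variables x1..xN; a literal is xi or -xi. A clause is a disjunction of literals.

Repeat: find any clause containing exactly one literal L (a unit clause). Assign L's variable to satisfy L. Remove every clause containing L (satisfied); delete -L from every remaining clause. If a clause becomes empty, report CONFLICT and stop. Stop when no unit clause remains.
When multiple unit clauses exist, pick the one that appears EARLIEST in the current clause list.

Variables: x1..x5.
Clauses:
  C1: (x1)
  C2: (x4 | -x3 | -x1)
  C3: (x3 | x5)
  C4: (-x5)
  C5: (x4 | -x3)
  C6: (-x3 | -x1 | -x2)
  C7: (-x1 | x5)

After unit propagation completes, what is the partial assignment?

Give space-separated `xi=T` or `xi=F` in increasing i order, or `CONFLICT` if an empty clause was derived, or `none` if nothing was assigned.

unit clause [1] forces x1=T; simplify:
  drop -1 from [4, -3, -1] -> [4, -3]
  drop -1 from [-3, -1, -2] -> [-3, -2]
  drop -1 from [-1, 5] -> [5]
  satisfied 1 clause(s); 6 remain; assigned so far: [1]
unit clause [-5] forces x5=F; simplify:
  drop 5 from [3, 5] -> [3]
  drop 5 from [5] -> [] (empty!)
  satisfied 1 clause(s); 5 remain; assigned so far: [1, 5]
CONFLICT (empty clause)

Answer: CONFLICT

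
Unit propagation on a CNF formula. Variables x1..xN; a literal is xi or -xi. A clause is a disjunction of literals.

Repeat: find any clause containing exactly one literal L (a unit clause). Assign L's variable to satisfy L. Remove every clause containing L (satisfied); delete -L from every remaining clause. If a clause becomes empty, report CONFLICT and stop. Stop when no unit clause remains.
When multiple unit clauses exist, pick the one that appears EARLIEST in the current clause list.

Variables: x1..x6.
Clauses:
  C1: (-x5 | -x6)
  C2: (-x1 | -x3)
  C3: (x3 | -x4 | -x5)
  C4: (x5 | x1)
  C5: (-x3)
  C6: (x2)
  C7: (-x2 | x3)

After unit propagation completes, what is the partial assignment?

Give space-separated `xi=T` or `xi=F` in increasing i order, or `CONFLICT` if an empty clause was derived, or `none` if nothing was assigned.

Answer: CONFLICT

Derivation:
unit clause [-3] forces x3=F; simplify:
  drop 3 from [3, -4, -5] -> [-4, -5]
  drop 3 from [-2, 3] -> [-2]
  satisfied 2 clause(s); 5 remain; assigned so far: [3]
unit clause [2] forces x2=T; simplify:
  drop -2 from [-2] -> [] (empty!)
  satisfied 1 clause(s); 4 remain; assigned so far: [2, 3]
CONFLICT (empty clause)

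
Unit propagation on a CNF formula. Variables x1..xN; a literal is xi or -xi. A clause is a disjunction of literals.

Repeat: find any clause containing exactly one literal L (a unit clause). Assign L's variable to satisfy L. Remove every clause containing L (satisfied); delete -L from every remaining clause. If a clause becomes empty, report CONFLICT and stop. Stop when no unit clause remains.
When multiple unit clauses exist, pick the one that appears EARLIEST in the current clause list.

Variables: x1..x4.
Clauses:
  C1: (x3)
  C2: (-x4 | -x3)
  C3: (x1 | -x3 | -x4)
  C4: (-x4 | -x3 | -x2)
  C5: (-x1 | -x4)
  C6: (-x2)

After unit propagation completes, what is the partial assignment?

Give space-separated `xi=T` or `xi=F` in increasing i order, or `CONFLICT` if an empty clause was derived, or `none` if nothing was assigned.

unit clause [3] forces x3=T; simplify:
  drop -3 from [-4, -3] -> [-4]
  drop -3 from [1, -3, -4] -> [1, -4]
  drop -3 from [-4, -3, -2] -> [-4, -2]
  satisfied 1 clause(s); 5 remain; assigned so far: [3]
unit clause [-4] forces x4=F; simplify:
  satisfied 4 clause(s); 1 remain; assigned so far: [3, 4]
unit clause [-2] forces x2=F; simplify:
  satisfied 1 clause(s); 0 remain; assigned so far: [2, 3, 4]

Answer: x2=F x3=T x4=F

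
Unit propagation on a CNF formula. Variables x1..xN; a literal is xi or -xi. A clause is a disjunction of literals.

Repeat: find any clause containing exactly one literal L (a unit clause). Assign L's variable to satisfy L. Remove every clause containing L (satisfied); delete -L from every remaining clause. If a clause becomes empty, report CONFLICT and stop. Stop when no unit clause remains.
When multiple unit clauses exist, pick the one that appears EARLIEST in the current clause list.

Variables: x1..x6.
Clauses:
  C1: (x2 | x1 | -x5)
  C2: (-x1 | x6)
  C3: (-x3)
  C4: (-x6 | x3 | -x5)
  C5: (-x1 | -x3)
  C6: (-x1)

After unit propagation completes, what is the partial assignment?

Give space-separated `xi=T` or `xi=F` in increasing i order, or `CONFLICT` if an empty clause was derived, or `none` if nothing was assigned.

unit clause [-3] forces x3=F; simplify:
  drop 3 from [-6, 3, -5] -> [-6, -5]
  satisfied 2 clause(s); 4 remain; assigned so far: [3]
unit clause [-1] forces x1=F; simplify:
  drop 1 from [2, 1, -5] -> [2, -5]
  satisfied 2 clause(s); 2 remain; assigned so far: [1, 3]

Answer: x1=F x3=F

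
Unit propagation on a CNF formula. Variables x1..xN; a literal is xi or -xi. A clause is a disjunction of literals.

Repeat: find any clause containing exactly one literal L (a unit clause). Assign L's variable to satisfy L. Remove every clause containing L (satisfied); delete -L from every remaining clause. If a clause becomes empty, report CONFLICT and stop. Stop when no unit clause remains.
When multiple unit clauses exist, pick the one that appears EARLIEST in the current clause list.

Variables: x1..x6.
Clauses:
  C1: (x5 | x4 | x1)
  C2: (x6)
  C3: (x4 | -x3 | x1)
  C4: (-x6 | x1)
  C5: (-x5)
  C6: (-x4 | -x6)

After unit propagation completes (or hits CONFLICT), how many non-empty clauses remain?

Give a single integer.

Answer: 0

Derivation:
unit clause [6] forces x6=T; simplify:
  drop -6 from [-6, 1] -> [1]
  drop -6 from [-4, -6] -> [-4]
  satisfied 1 clause(s); 5 remain; assigned so far: [6]
unit clause [1] forces x1=T; simplify:
  satisfied 3 clause(s); 2 remain; assigned so far: [1, 6]
unit clause [-5] forces x5=F; simplify:
  satisfied 1 clause(s); 1 remain; assigned so far: [1, 5, 6]
unit clause [-4] forces x4=F; simplify:
  satisfied 1 clause(s); 0 remain; assigned so far: [1, 4, 5, 6]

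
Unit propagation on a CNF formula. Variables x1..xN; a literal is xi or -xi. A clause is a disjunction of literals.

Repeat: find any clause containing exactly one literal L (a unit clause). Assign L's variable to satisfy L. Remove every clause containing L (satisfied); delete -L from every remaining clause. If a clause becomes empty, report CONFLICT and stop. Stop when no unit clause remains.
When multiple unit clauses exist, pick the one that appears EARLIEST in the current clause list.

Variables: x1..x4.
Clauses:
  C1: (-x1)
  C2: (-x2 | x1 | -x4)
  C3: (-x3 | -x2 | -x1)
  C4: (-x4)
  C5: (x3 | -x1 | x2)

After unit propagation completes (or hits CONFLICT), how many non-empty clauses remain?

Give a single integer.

Answer: 0

Derivation:
unit clause [-1] forces x1=F; simplify:
  drop 1 from [-2, 1, -4] -> [-2, -4]
  satisfied 3 clause(s); 2 remain; assigned so far: [1]
unit clause [-4] forces x4=F; simplify:
  satisfied 2 clause(s); 0 remain; assigned so far: [1, 4]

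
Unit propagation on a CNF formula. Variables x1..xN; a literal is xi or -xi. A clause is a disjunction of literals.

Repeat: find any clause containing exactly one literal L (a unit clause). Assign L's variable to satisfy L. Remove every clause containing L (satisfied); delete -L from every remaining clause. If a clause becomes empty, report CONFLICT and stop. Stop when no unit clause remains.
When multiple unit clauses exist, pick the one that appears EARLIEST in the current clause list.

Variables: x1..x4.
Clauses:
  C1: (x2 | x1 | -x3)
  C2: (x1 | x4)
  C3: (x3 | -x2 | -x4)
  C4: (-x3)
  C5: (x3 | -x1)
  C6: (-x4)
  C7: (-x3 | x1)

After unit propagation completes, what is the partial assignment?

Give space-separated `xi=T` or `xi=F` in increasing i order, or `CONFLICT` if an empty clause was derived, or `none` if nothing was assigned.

Answer: CONFLICT

Derivation:
unit clause [-3] forces x3=F; simplify:
  drop 3 from [3, -2, -4] -> [-2, -4]
  drop 3 from [3, -1] -> [-1]
  satisfied 3 clause(s); 4 remain; assigned so far: [3]
unit clause [-1] forces x1=F; simplify:
  drop 1 from [1, 4] -> [4]
  satisfied 1 clause(s); 3 remain; assigned so far: [1, 3]
unit clause [4] forces x4=T; simplify:
  drop -4 from [-2, -4] -> [-2]
  drop -4 from [-4] -> [] (empty!)
  satisfied 1 clause(s); 2 remain; assigned so far: [1, 3, 4]
CONFLICT (empty clause)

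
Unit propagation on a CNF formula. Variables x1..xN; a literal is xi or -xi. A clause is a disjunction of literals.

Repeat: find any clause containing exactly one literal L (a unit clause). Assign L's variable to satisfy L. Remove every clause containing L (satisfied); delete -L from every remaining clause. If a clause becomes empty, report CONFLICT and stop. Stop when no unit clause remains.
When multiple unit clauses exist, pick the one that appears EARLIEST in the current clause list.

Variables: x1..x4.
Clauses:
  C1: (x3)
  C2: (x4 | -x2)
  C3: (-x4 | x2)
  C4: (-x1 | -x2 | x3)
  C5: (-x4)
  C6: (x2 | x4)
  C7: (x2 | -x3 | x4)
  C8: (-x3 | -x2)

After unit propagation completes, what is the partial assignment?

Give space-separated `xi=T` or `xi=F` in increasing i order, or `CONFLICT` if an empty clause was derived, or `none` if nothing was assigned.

Answer: CONFLICT

Derivation:
unit clause [3] forces x3=T; simplify:
  drop -3 from [2, -3, 4] -> [2, 4]
  drop -3 from [-3, -2] -> [-2]
  satisfied 2 clause(s); 6 remain; assigned so far: [3]
unit clause [-4] forces x4=F; simplify:
  drop 4 from [4, -2] -> [-2]
  drop 4 from [2, 4] -> [2]
  drop 4 from [2, 4] -> [2]
  satisfied 2 clause(s); 4 remain; assigned so far: [3, 4]
unit clause [-2] forces x2=F; simplify:
  drop 2 from [2] -> [] (empty!)
  drop 2 from [2] -> [] (empty!)
  satisfied 2 clause(s); 2 remain; assigned so far: [2, 3, 4]
CONFLICT (empty clause)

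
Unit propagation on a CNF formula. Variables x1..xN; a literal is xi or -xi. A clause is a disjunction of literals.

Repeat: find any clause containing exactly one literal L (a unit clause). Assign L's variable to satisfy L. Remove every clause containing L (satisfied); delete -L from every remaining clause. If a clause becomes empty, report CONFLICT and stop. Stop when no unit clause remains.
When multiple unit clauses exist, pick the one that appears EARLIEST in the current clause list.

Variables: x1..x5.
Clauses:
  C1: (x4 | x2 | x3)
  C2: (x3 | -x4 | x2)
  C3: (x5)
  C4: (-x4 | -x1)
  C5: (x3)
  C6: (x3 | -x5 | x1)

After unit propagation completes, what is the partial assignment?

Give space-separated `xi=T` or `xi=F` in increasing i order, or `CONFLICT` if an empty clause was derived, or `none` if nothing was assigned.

Answer: x3=T x5=T

Derivation:
unit clause [5] forces x5=T; simplify:
  drop -5 from [3, -5, 1] -> [3, 1]
  satisfied 1 clause(s); 5 remain; assigned so far: [5]
unit clause [3] forces x3=T; simplify:
  satisfied 4 clause(s); 1 remain; assigned so far: [3, 5]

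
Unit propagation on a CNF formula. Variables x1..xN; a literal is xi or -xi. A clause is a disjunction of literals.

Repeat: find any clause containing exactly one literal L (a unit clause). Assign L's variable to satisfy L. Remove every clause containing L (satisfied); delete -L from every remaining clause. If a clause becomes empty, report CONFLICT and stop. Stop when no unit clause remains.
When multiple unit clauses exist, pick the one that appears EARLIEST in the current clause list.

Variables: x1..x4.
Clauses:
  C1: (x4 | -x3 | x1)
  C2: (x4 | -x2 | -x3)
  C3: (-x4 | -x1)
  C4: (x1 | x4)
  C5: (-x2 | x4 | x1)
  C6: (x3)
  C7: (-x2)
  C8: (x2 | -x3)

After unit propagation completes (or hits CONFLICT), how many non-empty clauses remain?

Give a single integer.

Answer: 3

Derivation:
unit clause [3] forces x3=T; simplify:
  drop -3 from [4, -3, 1] -> [4, 1]
  drop -3 from [4, -2, -3] -> [4, -2]
  drop -3 from [2, -3] -> [2]
  satisfied 1 clause(s); 7 remain; assigned so far: [3]
unit clause [-2] forces x2=F; simplify:
  drop 2 from [2] -> [] (empty!)
  satisfied 3 clause(s); 4 remain; assigned so far: [2, 3]
CONFLICT (empty clause)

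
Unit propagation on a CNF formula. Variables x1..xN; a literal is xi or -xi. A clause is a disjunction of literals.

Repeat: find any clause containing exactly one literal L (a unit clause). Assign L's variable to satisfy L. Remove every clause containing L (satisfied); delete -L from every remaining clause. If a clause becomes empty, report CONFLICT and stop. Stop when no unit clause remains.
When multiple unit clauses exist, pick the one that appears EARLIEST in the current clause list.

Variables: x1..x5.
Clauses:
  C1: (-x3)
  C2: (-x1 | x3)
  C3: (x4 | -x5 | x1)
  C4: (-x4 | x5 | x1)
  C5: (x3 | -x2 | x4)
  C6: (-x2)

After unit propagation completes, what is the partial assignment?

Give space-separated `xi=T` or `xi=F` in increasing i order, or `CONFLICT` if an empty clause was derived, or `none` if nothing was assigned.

unit clause [-3] forces x3=F; simplify:
  drop 3 from [-1, 3] -> [-1]
  drop 3 from [3, -2, 4] -> [-2, 4]
  satisfied 1 clause(s); 5 remain; assigned so far: [3]
unit clause [-1] forces x1=F; simplify:
  drop 1 from [4, -5, 1] -> [4, -5]
  drop 1 from [-4, 5, 1] -> [-4, 5]
  satisfied 1 clause(s); 4 remain; assigned so far: [1, 3]
unit clause [-2] forces x2=F; simplify:
  satisfied 2 clause(s); 2 remain; assigned so far: [1, 2, 3]

Answer: x1=F x2=F x3=F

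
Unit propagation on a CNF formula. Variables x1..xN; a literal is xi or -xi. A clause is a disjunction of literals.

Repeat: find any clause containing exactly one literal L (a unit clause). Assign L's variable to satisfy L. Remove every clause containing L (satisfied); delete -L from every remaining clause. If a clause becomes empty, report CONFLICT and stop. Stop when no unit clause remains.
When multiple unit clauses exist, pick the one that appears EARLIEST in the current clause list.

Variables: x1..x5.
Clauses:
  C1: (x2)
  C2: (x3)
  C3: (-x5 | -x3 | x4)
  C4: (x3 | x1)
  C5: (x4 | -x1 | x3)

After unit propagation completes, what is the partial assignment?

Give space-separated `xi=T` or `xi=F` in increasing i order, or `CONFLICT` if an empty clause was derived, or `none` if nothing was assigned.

unit clause [2] forces x2=T; simplify:
  satisfied 1 clause(s); 4 remain; assigned so far: [2]
unit clause [3] forces x3=T; simplify:
  drop -3 from [-5, -3, 4] -> [-5, 4]
  satisfied 3 clause(s); 1 remain; assigned so far: [2, 3]

Answer: x2=T x3=T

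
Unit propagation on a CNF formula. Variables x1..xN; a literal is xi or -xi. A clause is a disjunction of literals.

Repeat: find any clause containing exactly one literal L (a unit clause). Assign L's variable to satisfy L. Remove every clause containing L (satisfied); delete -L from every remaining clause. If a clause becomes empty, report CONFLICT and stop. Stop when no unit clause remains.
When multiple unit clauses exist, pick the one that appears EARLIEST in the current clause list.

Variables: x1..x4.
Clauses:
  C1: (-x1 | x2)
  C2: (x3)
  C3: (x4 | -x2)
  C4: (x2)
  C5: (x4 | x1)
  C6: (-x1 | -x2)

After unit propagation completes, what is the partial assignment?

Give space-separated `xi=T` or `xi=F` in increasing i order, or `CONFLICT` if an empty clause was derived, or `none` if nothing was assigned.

unit clause [3] forces x3=T; simplify:
  satisfied 1 clause(s); 5 remain; assigned so far: [3]
unit clause [2] forces x2=T; simplify:
  drop -2 from [4, -2] -> [4]
  drop -2 from [-1, -2] -> [-1]
  satisfied 2 clause(s); 3 remain; assigned so far: [2, 3]
unit clause [4] forces x4=T; simplify:
  satisfied 2 clause(s); 1 remain; assigned so far: [2, 3, 4]
unit clause [-1] forces x1=F; simplify:
  satisfied 1 clause(s); 0 remain; assigned so far: [1, 2, 3, 4]

Answer: x1=F x2=T x3=T x4=T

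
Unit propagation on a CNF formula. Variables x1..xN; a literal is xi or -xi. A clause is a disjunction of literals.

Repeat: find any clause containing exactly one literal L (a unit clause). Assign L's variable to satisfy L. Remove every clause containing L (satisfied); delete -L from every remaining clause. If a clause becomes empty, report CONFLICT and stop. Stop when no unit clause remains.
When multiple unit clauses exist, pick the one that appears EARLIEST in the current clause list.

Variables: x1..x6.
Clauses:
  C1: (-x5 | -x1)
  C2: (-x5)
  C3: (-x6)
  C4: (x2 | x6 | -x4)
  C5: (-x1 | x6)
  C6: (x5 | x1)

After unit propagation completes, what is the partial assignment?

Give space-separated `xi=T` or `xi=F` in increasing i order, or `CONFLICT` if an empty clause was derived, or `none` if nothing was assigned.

unit clause [-5] forces x5=F; simplify:
  drop 5 from [5, 1] -> [1]
  satisfied 2 clause(s); 4 remain; assigned so far: [5]
unit clause [-6] forces x6=F; simplify:
  drop 6 from [2, 6, -4] -> [2, -4]
  drop 6 from [-1, 6] -> [-1]
  satisfied 1 clause(s); 3 remain; assigned so far: [5, 6]
unit clause [-1] forces x1=F; simplify:
  drop 1 from [1] -> [] (empty!)
  satisfied 1 clause(s); 2 remain; assigned so far: [1, 5, 6]
CONFLICT (empty clause)

Answer: CONFLICT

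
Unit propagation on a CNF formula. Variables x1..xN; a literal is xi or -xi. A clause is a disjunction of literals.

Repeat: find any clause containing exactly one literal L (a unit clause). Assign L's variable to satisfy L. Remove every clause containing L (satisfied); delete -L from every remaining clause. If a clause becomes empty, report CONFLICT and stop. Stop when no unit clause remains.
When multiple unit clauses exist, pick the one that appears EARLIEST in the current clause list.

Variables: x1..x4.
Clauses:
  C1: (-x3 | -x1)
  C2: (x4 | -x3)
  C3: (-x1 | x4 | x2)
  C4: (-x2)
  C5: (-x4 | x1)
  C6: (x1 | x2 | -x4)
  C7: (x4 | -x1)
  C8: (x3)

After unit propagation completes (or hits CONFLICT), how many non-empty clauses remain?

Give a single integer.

Answer: 0

Derivation:
unit clause [-2] forces x2=F; simplify:
  drop 2 from [-1, 4, 2] -> [-1, 4]
  drop 2 from [1, 2, -4] -> [1, -4]
  satisfied 1 clause(s); 7 remain; assigned so far: [2]
unit clause [3] forces x3=T; simplify:
  drop -3 from [-3, -1] -> [-1]
  drop -3 from [4, -3] -> [4]
  satisfied 1 clause(s); 6 remain; assigned so far: [2, 3]
unit clause [-1] forces x1=F; simplify:
  drop 1 from [-4, 1] -> [-4]
  drop 1 from [1, -4] -> [-4]
  satisfied 3 clause(s); 3 remain; assigned so far: [1, 2, 3]
unit clause [4] forces x4=T; simplify:
  drop -4 from [-4] -> [] (empty!)
  drop -4 from [-4] -> [] (empty!)
  satisfied 1 clause(s); 2 remain; assigned so far: [1, 2, 3, 4]
CONFLICT (empty clause)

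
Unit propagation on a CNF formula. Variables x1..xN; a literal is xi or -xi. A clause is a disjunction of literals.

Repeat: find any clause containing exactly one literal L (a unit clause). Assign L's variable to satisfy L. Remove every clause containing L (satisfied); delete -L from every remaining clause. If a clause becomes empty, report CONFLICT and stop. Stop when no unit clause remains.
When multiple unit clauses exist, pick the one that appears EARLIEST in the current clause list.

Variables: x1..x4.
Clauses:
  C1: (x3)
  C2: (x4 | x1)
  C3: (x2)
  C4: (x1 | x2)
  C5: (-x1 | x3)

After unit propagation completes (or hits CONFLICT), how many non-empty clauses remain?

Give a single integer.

Answer: 1

Derivation:
unit clause [3] forces x3=T; simplify:
  satisfied 2 clause(s); 3 remain; assigned so far: [3]
unit clause [2] forces x2=T; simplify:
  satisfied 2 clause(s); 1 remain; assigned so far: [2, 3]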